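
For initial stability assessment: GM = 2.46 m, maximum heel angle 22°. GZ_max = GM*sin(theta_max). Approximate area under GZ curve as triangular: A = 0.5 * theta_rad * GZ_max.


Formula: GZ_max = GM * sin(theta); Area = 0.5 * theta_rad * GZ_max
Step 1 — GZ_max = 2.46 * sin(22°) = 2.46 * 0.374607 = 0.921533 m
Step 2 — theta_rad = 22 * pi/180 = 0.383972 rad
Step 3 — Area = 0.5 * 0.383972 * 0.921533 ≈ 0.17692 m·rad (5 s.f.)

0.17692 m·rad


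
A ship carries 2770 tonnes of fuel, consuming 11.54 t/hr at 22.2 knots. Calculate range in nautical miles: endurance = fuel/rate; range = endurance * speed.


Formula: endurance = fuel / rate; range = endurance * speed
Step 1 — endurance = 2770 / 11.54 = 240.0347 hours
Step 2 — range = 240.0347 * 22.2 ≈ 5328.8 nautical miles (5 s.f.)

5328.8 NM


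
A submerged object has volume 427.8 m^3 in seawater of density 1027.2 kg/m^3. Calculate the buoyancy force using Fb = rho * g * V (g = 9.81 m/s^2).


Formula: Fb = rho * g * V
Substituting: Fb = 1027.2 * 9.81 * 427.8
Intermediate: 1027.2 * 9.81 = 10076.832
Result: Fb = 10076.832 * 427.8 ≈ 4310900 N (5 s.f.)

4310900 N


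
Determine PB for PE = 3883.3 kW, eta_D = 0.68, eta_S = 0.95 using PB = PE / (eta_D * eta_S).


Formula: PB = PE / (eta_D * eta_S)
Step 1 — combined efficiency = eta_D * eta_S = 0.68 * 0.95 = 0.646
Step 2 — PB = 3883.3 / 0.646 ≈ 6011.3 kW (5 s.f.)

6011.3 kW


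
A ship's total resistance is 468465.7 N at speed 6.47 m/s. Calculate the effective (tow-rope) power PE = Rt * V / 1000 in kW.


Formula: PE = Rt * V / 1000 (kW)
Step 1 — PE (W) = 468465.7 * 6.47 = 3030973.079 W
Step 2 — PE (kW) = 3030973.079 / 1000 ≈ 3031.0 kW (5 s.f.)

3031.0 kW


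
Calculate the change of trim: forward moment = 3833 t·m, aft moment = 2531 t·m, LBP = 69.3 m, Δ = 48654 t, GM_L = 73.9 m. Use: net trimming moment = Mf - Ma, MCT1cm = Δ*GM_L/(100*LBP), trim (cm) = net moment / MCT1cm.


Formula: net trimming moment = Mf - Ma; MCT1cm = Δ*GM_L/(100*LBP); trim = net moment / MCT1cm
Step 1 — net trimming moment = 3833 - 2531 = 1302 t·m
Step 2 — MCT1cm = 48654 * 73.9 / (100 * 69.3) = 518.8356 t·m/cm
Step 3 — trim = 1302 / 518.8356 ≈ 2.5095 cm (5 s.f.)

2.5095 cm


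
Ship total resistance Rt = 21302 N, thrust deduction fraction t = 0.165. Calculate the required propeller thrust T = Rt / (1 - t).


Formula: T = Rt / (1 - t)
Step 1 — (1 - t) = 1 - 0.165 = 0.835
Step 2 — T = 21302 / 0.835 ≈ 25511 N (5 s.f.)

25511 N


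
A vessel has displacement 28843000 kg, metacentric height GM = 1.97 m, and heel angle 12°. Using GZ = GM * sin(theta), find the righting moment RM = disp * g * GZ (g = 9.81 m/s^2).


Formula: GZ = GM * sin(theta); RM = disp * g * GZ
Step 1 — GZ = 1.97 * sin(12°) = 1.97 * 0.207912 = 0.409587 m
Step 2 — RM = 28843000 * 9.81 * 0.409587 ≈ 115890000 N·m (5 s.f.)

115890000 N·m


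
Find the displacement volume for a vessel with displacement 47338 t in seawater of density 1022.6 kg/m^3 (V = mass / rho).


Formula: V = mass / rho
Step 1 — convert tonnes to kg: 47338 t * 1000 = 47338000 kg
Step 2 — V = 47338000 / 1022.6 ≈ 46292 m^3 (5 s.f.)

46292 m^3


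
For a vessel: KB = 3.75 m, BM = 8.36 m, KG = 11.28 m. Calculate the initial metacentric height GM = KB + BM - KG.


Formula: GM = KB + BM - KG
Step 1 — KM = KB + BM = 3.75 + 8.36 = 12.11 m
Step 2 — GM = KM - KG = 12.11 - 11.28 = 0.83 m

0.83 m


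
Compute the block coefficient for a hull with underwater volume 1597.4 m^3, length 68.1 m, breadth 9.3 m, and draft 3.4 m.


Formula: Cb = V / (L * B * T)
Step 1 — L * B * T = 68.1 * 9.3 * 3.4 = 2153.322 m^3
Step 2 — Cb = 1597.4 / 2153.322 ≈ 0.74183 (5 s.f.)

0.74183


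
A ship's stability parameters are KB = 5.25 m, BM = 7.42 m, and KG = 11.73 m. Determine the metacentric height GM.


Formula: GM = KB + BM - KG
Step 1 — KM = KB + BM = 5.25 + 7.42 = 12.67 m
Step 2 — GM = KM - KG = 12.67 - 11.73 = 0.94 m

0.94 m


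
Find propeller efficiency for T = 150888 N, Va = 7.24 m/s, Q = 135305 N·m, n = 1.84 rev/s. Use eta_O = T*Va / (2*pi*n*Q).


Formula: eta = T * Va / (2 * pi * n * Q)
Step 1 — numerator = T * Va = 150888 * 7.24 = 1092429.12
Step 2 — 2 * pi * n = 2 * pi * 1.84 = 11.561061
Step 3 — denominator = 11.561061 * 135305 = 1564269.36
Step 4 — eta = 1092429.12 / 1564269.36 ≈ 0.69836 (5 s.f.)

0.69836


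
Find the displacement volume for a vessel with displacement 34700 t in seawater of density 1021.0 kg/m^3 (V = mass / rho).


Formula: V = mass / rho
Step 1 — convert tonnes to kg: 34700 t * 1000 = 34700000 kg
Step 2 — V = 34700000 / 1021.0 ≈ 33986 m^3 (5 s.f.)

33986 m^3


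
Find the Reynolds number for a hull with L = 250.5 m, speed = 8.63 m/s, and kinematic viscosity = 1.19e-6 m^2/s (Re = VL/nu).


Formula: Re = V * L / nu
Step 1 — V * L = 8.63 * 250.5 = 2161.815 m^2/s
Step 2 — Re = 2161.815 / 1.19e-6 = 1.82e+09

1.82e+09


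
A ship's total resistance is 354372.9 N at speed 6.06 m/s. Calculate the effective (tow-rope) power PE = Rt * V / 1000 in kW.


Formula: PE = Rt * V / 1000 (kW)
Step 1 — PE (W) = 354372.9 * 6.06 = 2147499.774 W
Step 2 — PE (kW) = 2147499.774 / 1000 ≈ 2147.5 kW (5 s.f.)

2147.5 kW


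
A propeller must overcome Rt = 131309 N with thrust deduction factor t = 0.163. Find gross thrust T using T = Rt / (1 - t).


Formula: T = Rt / (1 - t)
Step 1 — (1 - t) = 1 - 0.163 = 0.837
Step 2 — T = 131309 / 0.837 ≈ 156880 N (5 s.f.)

156880 N


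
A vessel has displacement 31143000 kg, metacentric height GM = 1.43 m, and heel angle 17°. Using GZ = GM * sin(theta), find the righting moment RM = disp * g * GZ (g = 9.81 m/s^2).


Formula: GZ = GM * sin(theta); RM = disp * g * GZ
Step 1 — GZ = 1.43 * sin(17°) = 1.43 * 0.292372 = 0.418092 m
Step 2 — RM = 31143000 * 9.81 * 0.418092 ≈ 127730000 N·m (5 s.f.)

127730000 N·m


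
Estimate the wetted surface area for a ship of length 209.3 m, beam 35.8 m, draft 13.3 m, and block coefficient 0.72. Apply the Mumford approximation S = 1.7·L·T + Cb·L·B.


Formula: S = 1.7*L*T + V/T with V = Cb*L*B*T, i.e. S = L * (1.7*T + Cb*B)
Step 1 — 1.7*T = 1.7 * 13.3 = 22.61 m
Step 2 — Cb*B = 0.72 * 35.8 = 25.776 m
Step 3 — 1.7*T + Cb*B = 22.61 + 25.776 = 48.386 m
Step 4 — S = 209.3 * 48.386 ≈ 10127 m^2 (5 s.f.)

10127 m^2


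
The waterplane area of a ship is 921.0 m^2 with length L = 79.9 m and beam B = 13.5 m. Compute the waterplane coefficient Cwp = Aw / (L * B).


Formula: Cwp = Aw / (L * B)
Step 1 — L * B = 79.9 * 13.5 = 1078.65 m^2
Step 2 — Cwp = 921.0 / 1078.65 ≈ 0.85385 (5 s.f.)

0.85385


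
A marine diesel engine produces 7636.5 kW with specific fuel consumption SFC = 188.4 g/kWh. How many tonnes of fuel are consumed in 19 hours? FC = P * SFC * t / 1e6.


Formula: FC (tonnes) = P * SFC * t / 1,000,000
Step 1 — P * SFC * t = 7636.5 * 188.4 * 19 = 27335615.4 g
Step 2 — FC (tonnes) = 27335615.4 / 1,000,000 ≈ 27.336 tonnes (5 s.f.)

27.336 tonnes


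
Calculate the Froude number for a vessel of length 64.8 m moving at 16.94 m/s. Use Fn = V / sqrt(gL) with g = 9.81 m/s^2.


Formula: Fn = V / sqrt(g * L)
Step 1 — g * L = 9.81 * 64.8 = 635.688
Step 2 — sqrt(g * L) = sqrt(635.688) = 25.212854
Step 3 — Fn = 16.94 / 25.212854 ≈ 0.67188 (5 s.f.)

0.67188


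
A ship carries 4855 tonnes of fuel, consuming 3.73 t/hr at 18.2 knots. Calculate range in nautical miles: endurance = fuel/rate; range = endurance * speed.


Formula: endurance = fuel / rate; range = endurance * speed
Step 1 — endurance = 4855 / 3.73 = 1301.6086 hours
Step 2 — range = 1301.6086 * 18.2 ≈ 23689 nautical miles (5 s.f.)

23689 NM


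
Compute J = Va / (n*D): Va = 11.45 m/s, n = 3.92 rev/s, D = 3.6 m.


Formula: J = Va / (n * D)
Step 1 — n * D = 3.92 * 3.6 = 14.112
Step 2 — J = 11.45 / 14.112 ≈ 0.81137 (5 s.f.)

0.81137


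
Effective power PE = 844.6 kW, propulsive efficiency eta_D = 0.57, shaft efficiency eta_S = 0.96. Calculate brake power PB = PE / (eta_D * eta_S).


Formula: PB = PE / (eta_D * eta_S)
Step 1 — combined efficiency = eta_D * eta_S = 0.57 * 0.96 = 0.5472
Step 2 — PB = 844.6 / 0.5472 ≈ 1543.5 kW (5 s.f.)

1543.5 kW


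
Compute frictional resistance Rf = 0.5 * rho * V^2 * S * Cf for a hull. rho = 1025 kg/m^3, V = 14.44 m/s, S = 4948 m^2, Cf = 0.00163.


Formula: Rf = 0.5 * rho * V^2 * S * Cf
Step 1 — V^2 = 14.44^2 = 208.5136
Step 2 — 0.5 * rho * V^2 = 0.5 * 1025 * 208.5136 = 106863.22
Step 3 — Rf = 106863.22 * 4948 * 0.00163 ≈ 861880 N (5 s.f.)

861880 N


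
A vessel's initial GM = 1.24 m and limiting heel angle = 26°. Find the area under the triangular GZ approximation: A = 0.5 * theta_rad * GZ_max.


Formula: GZ_max = GM * sin(theta); Area = 0.5 * theta_rad * GZ_max
Step 1 — GZ_max = 1.24 * sin(26°) = 1.24 * 0.438371 = 0.54358 m
Step 2 — theta_rad = 26 * pi/180 = 0.453786 rad
Step 3 — Area = 0.5 * 0.453786 * 0.54358 ≈ 0.12333 m·rad (5 s.f.)

0.12333 m·rad


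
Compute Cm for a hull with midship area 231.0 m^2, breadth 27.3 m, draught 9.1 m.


Formula: Cm = Am / (B * T)
Step 1 — B * T = 27.3 * 9.1 = 248.43 m^2
Step 2 — Cm = 231.0 / 248.43 ≈ 0.92984 (5 s.f.)

0.92984


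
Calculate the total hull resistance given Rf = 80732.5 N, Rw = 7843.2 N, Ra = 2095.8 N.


Formula: Rt = Rf + Rw + Ra
Substituting: Rt = 80732.5 + 7843.2 + 2095.8
Result: Rt = 90671.5 N

90671.5 N


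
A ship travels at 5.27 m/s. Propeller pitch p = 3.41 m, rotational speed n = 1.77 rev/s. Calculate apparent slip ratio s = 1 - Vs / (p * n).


Formula: s = 1 - Vs / (p * n)
Step 1 — p * n = 3.41 * 1.77 = 6.0357
Step 2 — Vs / (p*n) = 5.27 / 6.0357 = 0.873138 (6 d.p.)
Step 3 — s = 1 - 0.873138 = 0.126862

0.126862


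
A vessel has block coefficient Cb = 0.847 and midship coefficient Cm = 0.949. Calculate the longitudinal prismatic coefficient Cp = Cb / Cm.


Formula: Cp = Cb / Cm
Substituting: Cp = 0.847 / 0.949
Result: Cp ≈ 0.89252 (5 s.f.)

0.89252


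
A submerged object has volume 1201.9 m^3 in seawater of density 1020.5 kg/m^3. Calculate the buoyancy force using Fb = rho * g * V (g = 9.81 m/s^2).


Formula: Fb = rho * g * V
Substituting: Fb = 1020.5 * 9.81 * 1201.9
Intermediate: 1020.5 * 9.81 = 10011.105
Result: Fb = 10011.105 * 1201.9 ≈ 12032000 N (5 s.f.)

12032000 N


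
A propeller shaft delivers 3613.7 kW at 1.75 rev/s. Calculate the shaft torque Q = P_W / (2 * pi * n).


Formula: Q = P_W / (2 * pi * n)
Step 1 — P_W = 3613.7 kW * 1000 = 3613700.0 W
Step 2 — 2 * pi * n = 2 * pi * 1.75 = 10.995574
Step 3 — Q = 3613700.0 / 10.995574 ≈ 328650 N·m (5 s.f.)

328650 N·m


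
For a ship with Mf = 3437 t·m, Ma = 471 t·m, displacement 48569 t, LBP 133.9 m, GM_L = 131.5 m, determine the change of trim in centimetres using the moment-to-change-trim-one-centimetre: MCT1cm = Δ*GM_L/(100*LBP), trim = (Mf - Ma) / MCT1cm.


Formula: net trimming moment = Mf - Ma; MCT1cm = Δ*GM_L/(100*LBP); trim = net moment / MCT1cm
Step 1 — net trimming moment = 3437 - 471 = 2966 t·m
Step 2 — MCT1cm = 48569 * 131.5 / (100 * 133.9) = 476.9846 t·m/cm
Step 3 — trim = 2966 / 476.9846 ≈ 6.2182 cm (5 s.f.)

6.2182 cm


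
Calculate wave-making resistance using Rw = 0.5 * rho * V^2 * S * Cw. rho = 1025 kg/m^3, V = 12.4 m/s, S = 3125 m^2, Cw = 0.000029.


Formula: Rw = 0.5 * rho * V^2 * S * Cw
Step 1 — V^2 = 12.4^2 = 153.76
Step 2 — 0.5 * rho * V^2 = 0.5 * 1025 * 153.76 = 78802.0
Step 3 — Rw = 78802.0 * 3125 * 0.000029 ≈ 7141.4 N (5 s.f.)

7141.4 N


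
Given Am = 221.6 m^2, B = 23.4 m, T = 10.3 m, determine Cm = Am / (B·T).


Formula: Cm = Am / (B * T)
Step 1 — B * T = 23.4 * 10.3 = 241.02 m^2
Step 2 — Cm = 221.6 / 241.02 ≈ 0.91943 (5 s.f.)

0.91943


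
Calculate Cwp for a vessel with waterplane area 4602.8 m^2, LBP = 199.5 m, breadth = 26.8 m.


Formula: Cwp = Aw / (L * B)
Step 1 — L * B = 199.5 * 26.8 = 5346.6 m^2
Step 2 — Cwp = 4602.8 / 5346.6 ≈ 0.86088 (5 s.f.)

0.86088


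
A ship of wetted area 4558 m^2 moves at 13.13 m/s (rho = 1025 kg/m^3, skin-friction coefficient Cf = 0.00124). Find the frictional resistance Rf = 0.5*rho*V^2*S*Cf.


Formula: Rf = 0.5 * rho * V^2 * S * Cf
Step 1 — V^2 = 13.13^2 = 172.3969
Step 2 — 0.5 * rho * V^2 = 0.5 * 1025 * 172.3969 = 88353.41125
Step 3 — Rf = 88353.41125 * 4558 * 0.00124 ≈ 499370 N (5 s.f.)

499370 N


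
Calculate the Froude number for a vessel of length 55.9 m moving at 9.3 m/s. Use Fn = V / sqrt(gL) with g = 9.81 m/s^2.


Formula: Fn = V / sqrt(g * L)
Step 1 — g * L = 9.81 * 55.9 = 548.379
Step 2 — sqrt(g * L) = sqrt(548.379) = 23.417493
Step 3 — Fn = 9.3 / 23.417493 ≈ 0.39714 (5 s.f.)

0.39714


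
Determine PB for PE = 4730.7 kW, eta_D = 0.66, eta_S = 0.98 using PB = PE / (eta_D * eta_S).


Formula: PB = PE / (eta_D * eta_S)
Step 1 — combined efficiency = eta_D * eta_S = 0.66 * 0.98 = 0.6468
Step 2 — PB = 4730.7 / 0.6468 ≈ 7314.0 kW (5 s.f.)

7314.0 kW


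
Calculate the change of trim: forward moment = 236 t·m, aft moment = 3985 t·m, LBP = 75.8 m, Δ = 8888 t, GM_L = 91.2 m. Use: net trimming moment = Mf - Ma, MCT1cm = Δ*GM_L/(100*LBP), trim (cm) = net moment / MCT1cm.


Formula: net trimming moment = Mf - Ma; MCT1cm = Δ*GM_L/(100*LBP); trim = net moment / MCT1cm
Step 1 — net trimming moment = 236 - 3985 = -3749 t·m
Step 2 — MCT1cm = 8888 * 91.2 / (100 * 75.8) = 106.9374 t·m/cm
Step 3 — trim = -3749 / 106.9374 ≈ -35.058 cm (5 s.f.)

-35.058 cm


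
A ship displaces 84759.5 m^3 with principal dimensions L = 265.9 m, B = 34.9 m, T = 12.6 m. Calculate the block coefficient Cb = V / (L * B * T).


Formula: Cb = V / (L * B * T)
Step 1 — L * B * T = 265.9 * 34.9 * 12.6 = 116926.866 m^3
Step 2 — Cb = 84759.5 / 116926.866 ≈ 0.72489 (5 s.f.)

0.72489


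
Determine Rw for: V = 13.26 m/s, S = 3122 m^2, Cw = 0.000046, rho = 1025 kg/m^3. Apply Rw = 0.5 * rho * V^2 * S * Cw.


Formula: Rw = 0.5 * rho * V^2 * S * Cw
Step 1 — V^2 = 13.26^2 = 175.8276
Step 2 — 0.5 * rho * V^2 = 0.5 * 1025 * 175.8276 = 90111.645
Step 3 — Rw = 90111.645 * 3122 * 0.000046 ≈ 12941 N (5 s.f.)

12941 N


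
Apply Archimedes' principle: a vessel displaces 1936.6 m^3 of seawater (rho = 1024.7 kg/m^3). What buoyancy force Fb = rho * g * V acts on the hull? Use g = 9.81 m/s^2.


Formula: Fb = rho * g * V
Substituting: Fb = 1024.7 * 9.81 * 1936.6
Intermediate: 1024.7 * 9.81 = 10052.307
Result: Fb = 10052.307 * 1936.6 ≈ 19467000 N (5 s.f.)

19467000 N


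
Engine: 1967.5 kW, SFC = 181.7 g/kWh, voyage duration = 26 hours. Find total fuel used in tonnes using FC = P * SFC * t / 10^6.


Formula: FC (tonnes) = P * SFC * t / 1,000,000
Step 1 — P * SFC * t = 1967.5 * 181.7 * 26 = 9294863.5 g
Step 2 — FC (tonnes) = 9294863.5 / 1,000,000 ≈ 9.2949 tonnes (5 s.f.)

9.2949 tonnes


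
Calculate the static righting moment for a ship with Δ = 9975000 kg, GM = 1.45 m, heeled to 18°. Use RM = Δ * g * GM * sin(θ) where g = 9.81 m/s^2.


Formula: GZ = GM * sin(theta); RM = disp * g * GZ
Step 1 — GZ = 1.45 * sin(18°) = 1.45 * 0.309017 = 0.448075 m
Step 2 — RM = 9975000 * 9.81 * 0.448075 ≈ 43846000 N·m (5 s.f.)

43846000 N·m


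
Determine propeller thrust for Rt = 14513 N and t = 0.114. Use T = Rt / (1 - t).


Formula: T = Rt / (1 - t)
Step 1 — (1 - t) = 1 - 0.114 = 0.886
Step 2 — T = 14513 / 0.886 ≈ 16380 N (5 s.f.)

16380 N


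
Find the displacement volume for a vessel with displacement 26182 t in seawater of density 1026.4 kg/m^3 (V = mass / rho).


Formula: V = mass / rho
Step 1 — convert tonnes to kg: 26182 t * 1000 = 26182000 kg
Step 2 — V = 26182000 / 1026.4 ≈ 25509 m^3 (5 s.f.)

25509 m^3


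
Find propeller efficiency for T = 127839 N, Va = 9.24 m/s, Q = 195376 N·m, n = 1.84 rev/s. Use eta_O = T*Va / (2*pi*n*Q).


Formula: eta = T * Va / (2 * pi * n * Q)
Step 1 — numerator = T * Va = 127839 * 9.24 = 1181232.36
Step 2 — 2 * pi * n = 2 * pi * 1.84 = 11.561061
Step 3 — denominator = 11.561061 * 195376 = 2258753.85
Step 4 — eta = 1181232.36 / 2258753.85 ≈ 0.52296 (5 s.f.)

0.52296


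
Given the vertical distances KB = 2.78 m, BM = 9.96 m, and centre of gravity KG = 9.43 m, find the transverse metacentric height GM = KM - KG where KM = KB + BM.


Formula: GM = KB + BM - KG
Step 1 — KM = KB + BM = 2.78 + 9.96 = 12.74 m
Step 2 — GM = KM - KG = 12.74 - 9.43 = 3.31 m

3.31 m


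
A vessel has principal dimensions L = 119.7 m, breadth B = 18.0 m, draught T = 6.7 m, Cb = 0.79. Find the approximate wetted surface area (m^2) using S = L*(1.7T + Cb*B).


Formula: S = 1.7*L*T + V/T with V = Cb*L*B*T, i.e. S = L * (1.7*T + Cb*B)
Step 1 — 1.7*T = 1.7 * 6.7 = 11.39 m
Step 2 — Cb*B = 0.79 * 18.0 = 14.22 m
Step 3 — 1.7*T + Cb*B = 11.39 + 14.22 = 25.61 m
Step 4 — S = 119.7 * 25.61 ≈ 3065.5 m^2 (5 s.f.)

3065.5 m^2


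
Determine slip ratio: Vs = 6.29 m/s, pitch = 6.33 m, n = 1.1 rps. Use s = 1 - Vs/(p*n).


Formula: s = 1 - Vs / (p * n)
Step 1 — p * n = 6.33 * 1.1 = 6.963
Step 2 — Vs / (p*n) = 6.29 / 6.963 = 0.903346 (6 d.p.)
Step 3 — s = 1 - 0.903346 = 0.096654

0.096654


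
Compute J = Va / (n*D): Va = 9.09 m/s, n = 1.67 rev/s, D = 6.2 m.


Formula: J = Va / (n * D)
Step 1 — n * D = 1.67 * 6.2 = 10.354
Step 2 — J = 9.09 / 10.354 ≈ 0.87792 (5 s.f.)

0.87792


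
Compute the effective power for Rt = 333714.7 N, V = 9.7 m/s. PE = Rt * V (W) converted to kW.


Formula: PE = Rt * V / 1000 (kW)
Step 1 — PE (W) = 333714.7 * 9.7 = 3237032.59 W
Step 2 — PE (kW) = 3237032.59 / 1000 ≈ 3237.0 kW (5 s.f.)

3237.0 kW


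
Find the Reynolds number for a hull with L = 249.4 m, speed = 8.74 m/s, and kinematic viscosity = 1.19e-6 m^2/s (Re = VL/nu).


Formula: Re = V * L / nu
Step 1 — V * L = 8.74 * 249.4 = 2179.756 m^2/s
Step 2 — Re = 2179.756 / 1.19e-6 = 1.83e+09

1.83e+09


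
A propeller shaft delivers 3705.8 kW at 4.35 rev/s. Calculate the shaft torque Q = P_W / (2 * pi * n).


Formula: Q = P_W / (2 * pi * n)
Step 1 — P_W = 3705.8 kW * 1000 = 3705800.0 W
Step 2 — 2 * pi * n = 2 * pi * 4.35 = 27.331856
Step 3 — Q = 3705800.0 / 27.331856 ≈ 135590 N·m (5 s.f.)

135590 N·m


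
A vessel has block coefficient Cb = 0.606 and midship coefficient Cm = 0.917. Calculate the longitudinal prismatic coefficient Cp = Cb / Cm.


Formula: Cp = Cb / Cm
Substituting: Cp = 0.606 / 0.917
Result: Cp ≈ 0.66085 (5 s.f.)

0.66085


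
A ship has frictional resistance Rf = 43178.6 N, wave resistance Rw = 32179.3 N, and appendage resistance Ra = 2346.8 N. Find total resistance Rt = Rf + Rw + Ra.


Formula: Rt = Rf + Rw + Ra
Substituting: Rt = 43178.6 + 32179.3 + 2346.8
Result: Rt = 77704.7 N

77704.7 N


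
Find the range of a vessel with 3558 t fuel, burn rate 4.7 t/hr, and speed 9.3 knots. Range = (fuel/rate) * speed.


Formula: endurance = fuel / rate; range = endurance * speed
Step 1 — endurance = 3558 / 4.7 = 757.0213 hours
Step 2 — range = 757.0213 * 9.3 ≈ 7040.3 nautical miles (5 s.f.)

7040.3 NM


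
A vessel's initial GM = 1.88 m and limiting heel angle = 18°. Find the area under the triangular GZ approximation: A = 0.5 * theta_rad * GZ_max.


Formula: GZ_max = GM * sin(theta); Area = 0.5 * theta_rad * GZ_max
Step 1 — GZ_max = 1.88 * sin(18°) = 1.88 * 0.309017 = 0.580952 m
Step 2 — theta_rad = 18 * pi/180 = 0.314159 rad
Step 3 — Area = 0.5 * 0.314159 * 0.580952 ≈ 0.091256 m·rad (5 s.f.)

0.091256 m·rad


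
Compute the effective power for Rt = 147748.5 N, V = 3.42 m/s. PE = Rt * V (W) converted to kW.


Formula: PE = Rt * V / 1000 (kW)
Step 1 — PE (W) = 147748.5 * 3.42 = 505299.87 W
Step 2 — PE (kW) = 505299.87 / 1000 ≈ 505.30 kW (5 s.f.)

505.30 kW


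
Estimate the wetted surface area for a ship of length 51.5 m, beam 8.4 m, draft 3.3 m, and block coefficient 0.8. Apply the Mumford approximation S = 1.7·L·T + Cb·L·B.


Formula: S = 1.7*L*T + V/T with V = Cb*L*B*T, i.e. S = L * (1.7*T + Cb*B)
Step 1 — 1.7*T = 1.7 * 3.3 = 5.61 m
Step 2 — Cb*B = 0.8 * 8.4 = 6.72 m
Step 3 — 1.7*T + Cb*B = 5.61 + 6.72 = 12.33 m
Step 4 — S = 51.5 * 12.33 ≈ 635.00 m^2 (5 s.f.)

635.00 m^2


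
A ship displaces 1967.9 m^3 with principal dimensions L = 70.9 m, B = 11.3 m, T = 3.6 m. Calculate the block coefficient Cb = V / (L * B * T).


Formula: Cb = V / (L * B * T)
Step 1 — L * B * T = 70.9 * 11.3 * 3.6 = 2884.212 m^3
Step 2 — Cb = 1967.9 / 2884.212 ≈ 0.68230 (5 s.f.)

0.68230


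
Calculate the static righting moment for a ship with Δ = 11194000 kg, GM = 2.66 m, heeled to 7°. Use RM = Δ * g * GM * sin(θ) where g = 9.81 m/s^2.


Formula: GZ = GM * sin(theta); RM = disp * g * GZ
Step 1 — GZ = 2.66 * sin(7°) = 2.66 * 0.121869 = 0.324172 m
Step 2 — RM = 11194000 * 9.81 * 0.324172 ≈ 35598000 N·m (5 s.f.)

35598000 N·m


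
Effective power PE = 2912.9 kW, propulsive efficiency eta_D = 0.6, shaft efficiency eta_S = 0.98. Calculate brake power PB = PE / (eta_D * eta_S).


Formula: PB = PE / (eta_D * eta_S)
Step 1 — combined efficiency = eta_D * eta_S = 0.6 * 0.98 = 0.588
Step 2 — PB = 2912.9 / 0.588 ≈ 4953.9 kW (5 s.f.)

4953.9 kW


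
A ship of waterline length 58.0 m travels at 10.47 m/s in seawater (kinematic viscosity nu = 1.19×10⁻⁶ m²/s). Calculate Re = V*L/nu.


Formula: Re = V * L / nu
Step 1 — V * L = 10.47 * 58.0 = 607.26 m^2/s
Step 2 — Re = 607.26 / 1.19e-6 = 5.10e+08

5.10e+08


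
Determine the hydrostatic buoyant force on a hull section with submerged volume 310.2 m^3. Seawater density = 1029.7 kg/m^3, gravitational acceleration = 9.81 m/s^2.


Formula: Fb = rho * g * V
Substituting: Fb = 1029.7 * 9.81 * 310.2
Intermediate: 1029.7 * 9.81 = 10101.357
Result: Fb = 10101.357 * 310.2 ≈ 3133400 N (5 s.f.)

3133400 N


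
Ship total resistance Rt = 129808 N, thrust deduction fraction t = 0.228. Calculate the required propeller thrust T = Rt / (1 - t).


Formula: T = Rt / (1 - t)
Step 1 — (1 - t) = 1 - 0.228 = 0.772
Step 2 — T = 129808 / 0.772 ≈ 168150 N (5 s.f.)

168150 N


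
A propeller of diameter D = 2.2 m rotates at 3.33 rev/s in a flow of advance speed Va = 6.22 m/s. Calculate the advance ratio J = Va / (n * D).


Formula: J = Va / (n * D)
Step 1 — n * D = 3.33 * 2.2 = 7.326
Step 2 — J = 6.22 / 7.326 ≈ 0.84903 (5 s.f.)

0.84903


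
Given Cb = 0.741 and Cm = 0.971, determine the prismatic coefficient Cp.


Formula: Cp = Cb / Cm
Substituting: Cp = 0.741 / 0.971
Result: Cp ≈ 0.76313 (5 s.f.)

0.76313


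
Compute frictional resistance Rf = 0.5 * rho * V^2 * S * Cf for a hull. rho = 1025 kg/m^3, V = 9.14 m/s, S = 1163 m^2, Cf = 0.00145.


Formula: Rf = 0.5 * rho * V^2 * S * Cf
Step 1 — V^2 = 9.14^2 = 83.5396
Step 2 — 0.5 * rho * V^2 = 0.5 * 1025 * 83.5396 = 42814.045
Step 3 — Rf = 42814.045 * 1163 * 0.00145 ≈ 72199 N (5 s.f.)

72199 N


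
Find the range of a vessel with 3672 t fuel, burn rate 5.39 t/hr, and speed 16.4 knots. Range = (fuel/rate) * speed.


Formula: endurance = fuel / rate; range = endurance * speed
Step 1 — endurance = 3672 / 5.39 = 681.2616 hours
Step 2 — range = 681.2616 * 16.4 ≈ 11173 nautical miles (5 s.f.)

11173 NM


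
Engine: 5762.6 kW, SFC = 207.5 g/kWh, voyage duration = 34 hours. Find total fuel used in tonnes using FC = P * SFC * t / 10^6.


Formula: FC (tonnes) = P * SFC * t / 1,000,000
Step 1 — P * SFC * t = 5762.6 * 207.5 * 34 = 40655143.0 g
Step 2 — FC (tonnes) = 40655143.0 / 1,000,000 ≈ 40.655 tonnes (5 s.f.)

40.655 tonnes


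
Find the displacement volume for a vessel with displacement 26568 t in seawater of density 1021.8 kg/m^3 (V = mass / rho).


Formula: V = mass / rho
Step 1 — convert tonnes to kg: 26568 t * 1000 = 26568000 kg
Step 2 — V = 26568000 / 1021.8 ≈ 26001 m^3 (5 s.f.)

26001 m^3


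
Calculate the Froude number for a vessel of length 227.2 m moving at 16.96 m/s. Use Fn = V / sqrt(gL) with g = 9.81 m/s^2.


Formula: Fn = V / sqrt(g * L)
Step 1 — g * L = 9.81 * 227.2 = 2228.832
Step 2 — sqrt(g * L) = sqrt(2228.832) = 47.210507
Step 3 — Fn = 16.96 / 47.210507 ≈ 0.35924 (5 s.f.)

0.35924


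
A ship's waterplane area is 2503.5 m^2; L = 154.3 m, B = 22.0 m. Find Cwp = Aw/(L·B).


Formula: Cwp = Aw / (L * B)
Step 1 — L * B = 154.3 * 22.0 = 3394.6 m^2
Step 2 — Cwp = 2503.5 / 3394.6 ≈ 0.73749 (5 s.f.)

0.73749


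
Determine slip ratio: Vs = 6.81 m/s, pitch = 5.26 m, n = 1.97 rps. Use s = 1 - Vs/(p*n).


Formula: s = 1 - Vs / (p * n)
Step 1 — p * n = 5.26 * 1.97 = 10.3622
Step 2 — Vs / (p*n) = 6.81 / 10.3622 = 0.657196 (6 d.p.)
Step 3 — s = 1 - 0.657196 = 0.342804

0.342804


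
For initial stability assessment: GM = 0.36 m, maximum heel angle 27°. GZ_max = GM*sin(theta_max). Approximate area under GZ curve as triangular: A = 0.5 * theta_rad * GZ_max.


Formula: GZ_max = GM * sin(theta); Area = 0.5 * theta_rad * GZ_max
Step 1 — GZ_max = 0.36 * sin(27°) = 0.36 * 0.45399 = 0.163436 m
Step 2 — theta_rad = 27 * pi/180 = 0.471239 rad
Step 3 — Area = 0.5 * 0.471239 * 0.163436 ≈ 0.038509 m·rad (5 s.f.)

0.038509 m·rad


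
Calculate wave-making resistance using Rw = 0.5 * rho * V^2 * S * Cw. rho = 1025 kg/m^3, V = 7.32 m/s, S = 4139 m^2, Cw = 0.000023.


Formula: Rw = 0.5 * rho * V^2 * S * Cw
Step 1 — V^2 = 7.32^2 = 53.5824
Step 2 — 0.5 * rho * V^2 = 0.5 * 1025 * 53.5824 = 27460.98
Step 3 — Rw = 27460.98 * 4139 * 0.000023 ≈ 2614.2 N (5 s.f.)

2614.2 N


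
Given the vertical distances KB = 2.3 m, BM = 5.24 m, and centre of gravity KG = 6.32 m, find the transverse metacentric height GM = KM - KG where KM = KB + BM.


Formula: GM = KB + BM - KG
Step 1 — KM = KB + BM = 2.3 + 5.24 = 7.54 m
Step 2 — GM = KM - KG = 7.54 - 6.32 = 1.22 m

1.22 m


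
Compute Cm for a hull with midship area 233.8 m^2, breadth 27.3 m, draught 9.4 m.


Formula: Cm = Am / (B * T)
Step 1 — B * T = 27.3 * 9.4 = 256.62 m^2
Step 2 — Cm = 233.8 / 256.62 ≈ 0.91107 (5 s.f.)

0.91107


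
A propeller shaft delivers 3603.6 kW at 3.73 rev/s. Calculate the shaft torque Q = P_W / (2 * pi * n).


Formula: Q = P_W / (2 * pi * n)
Step 1 — P_W = 3603.6 kW * 1000 = 3603600.0 W
Step 2 — 2 * pi * n = 2 * pi * 3.73 = 23.436281
Step 3 — Q = 3603600.0 / 23.436281 ≈ 153760 N·m (5 s.f.)

153760 N·m


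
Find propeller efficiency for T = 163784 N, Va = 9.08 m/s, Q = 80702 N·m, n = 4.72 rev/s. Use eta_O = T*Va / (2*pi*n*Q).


Formula: eta = T * Va / (2 * pi * n * Q)
Step 1 — numerator = T * Va = 163784 * 9.08 = 1487158.72
Step 2 — 2 * pi * n = 2 * pi * 4.72 = 29.656635
Step 3 — denominator = 29.656635 * 80702 = 2393349.76
Step 4 — eta = 1487158.72 / 2393349.76 ≈ 0.62137 (5 s.f.)

0.62137


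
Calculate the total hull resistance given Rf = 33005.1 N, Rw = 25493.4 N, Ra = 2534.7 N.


Formula: Rt = Rf + Rw + Ra
Substituting: Rt = 33005.1 + 25493.4 + 2534.7
Result: Rt = 61033.2 N

61033.2 N


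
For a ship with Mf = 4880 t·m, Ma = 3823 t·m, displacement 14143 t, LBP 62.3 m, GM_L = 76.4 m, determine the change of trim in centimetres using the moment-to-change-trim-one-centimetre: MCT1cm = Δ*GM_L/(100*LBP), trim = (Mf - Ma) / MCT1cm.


Formula: net trimming moment = Mf - Ma; MCT1cm = Δ*GM_L/(100*LBP); trim = net moment / MCT1cm
Step 1 — net trimming moment = 4880 - 3823 = 1057 t·m
Step 2 — MCT1cm = 14143 * 76.4 / (100 * 62.3) = 173.439 t·m/cm
Step 3 — trim = 1057 / 173.439 ≈ 6.0944 cm (5 s.f.)

6.0944 cm


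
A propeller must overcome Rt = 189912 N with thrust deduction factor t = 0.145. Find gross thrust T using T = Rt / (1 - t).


Formula: T = Rt / (1 - t)
Step 1 — (1 - t) = 1 - 0.145 = 0.855
Step 2 — T = 189912 / 0.855 ≈ 222120 N (5 s.f.)

222120 N


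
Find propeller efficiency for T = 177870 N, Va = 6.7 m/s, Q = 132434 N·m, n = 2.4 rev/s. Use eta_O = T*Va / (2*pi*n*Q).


Formula: eta = T * Va / (2 * pi * n * Q)
Step 1 — numerator = T * Va = 177870 * 6.7 = 1191729.0
Step 2 — 2 * pi * n = 2 * pi * 2.4 = 15.079645
Step 3 — denominator = 15.079645 * 132434 = 1997057.71
Step 4 — eta = 1191729.0 / 1997057.71 ≈ 0.59674 (5 s.f.)

0.59674


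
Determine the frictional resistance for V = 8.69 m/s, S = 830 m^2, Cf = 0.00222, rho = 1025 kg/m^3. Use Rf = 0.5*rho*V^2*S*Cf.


Formula: Rf = 0.5 * rho * V^2 * S * Cf
Step 1 — V^2 = 8.69^2 = 75.5161
Step 2 — 0.5 * rho * V^2 = 0.5 * 1025 * 75.5161 = 38702.00125
Step 3 — Rf = 38702.00125 * 830 * 0.00222 ≈ 71312 N (5 s.f.)

71312 N


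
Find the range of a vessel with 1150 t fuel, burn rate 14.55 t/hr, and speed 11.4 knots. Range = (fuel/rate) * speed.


Formula: endurance = fuel / rate; range = endurance * speed
Step 1 — endurance = 1150 / 14.55 = 79.0378 hours
Step 2 — range = 79.0378 * 11.4 ≈ 901.03 nautical miles (5 s.f.)

901.03 NM


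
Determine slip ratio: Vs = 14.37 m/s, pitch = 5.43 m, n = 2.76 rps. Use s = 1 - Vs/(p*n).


Formula: s = 1 - Vs / (p * n)
Step 1 — p * n = 5.43 * 2.76 = 14.9868
Step 2 — Vs / (p*n) = 14.37 / 14.9868 = 0.958844 (6 d.p.)
Step 3 — s = 1 - 0.958844 = 0.041156

0.041156


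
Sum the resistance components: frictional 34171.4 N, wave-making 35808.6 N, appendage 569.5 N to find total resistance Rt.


Formula: Rt = Rf + Rw + Ra
Substituting: Rt = 34171.4 + 35808.6 + 569.5
Result: Rt = 70549.5 N

70549.5 N


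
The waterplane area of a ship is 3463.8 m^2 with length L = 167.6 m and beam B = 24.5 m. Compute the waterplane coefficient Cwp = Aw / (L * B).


Formula: Cwp = Aw / (L * B)
Step 1 — L * B = 167.6 * 24.5 = 4106.2 m^2
Step 2 — Cwp = 3463.8 / 4106.2 ≈ 0.84355 (5 s.f.)

0.84355


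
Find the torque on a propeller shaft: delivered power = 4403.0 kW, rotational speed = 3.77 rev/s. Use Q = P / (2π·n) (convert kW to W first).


Formula: Q = P_W / (2 * pi * n)
Step 1 — P_W = 4403.0 kW * 1000 = 4403000.0 W
Step 2 — 2 * pi * n = 2 * pi * 3.77 = 23.687609
Step 3 — Q = 4403000.0 / 23.687609 ≈ 185880 N·m (5 s.f.)

185880 N·m


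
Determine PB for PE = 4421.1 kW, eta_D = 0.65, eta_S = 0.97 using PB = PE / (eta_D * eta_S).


Formula: PB = PE / (eta_D * eta_S)
Step 1 — combined efficiency = eta_D * eta_S = 0.65 * 0.97 = 0.6305
Step 2 — PB = 4421.1 / 0.6305 ≈ 7012.1 kW (5 s.f.)

7012.1 kW


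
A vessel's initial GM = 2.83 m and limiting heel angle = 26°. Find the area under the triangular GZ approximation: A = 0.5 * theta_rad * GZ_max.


Formula: GZ_max = GM * sin(theta); Area = 0.5 * theta_rad * GZ_max
Step 1 — GZ_max = 2.83 * sin(26°) = 2.83 * 0.438371 = 1.24059 m
Step 2 — theta_rad = 26 * pi/180 = 0.453786 rad
Step 3 — Area = 0.5 * 0.453786 * 1.24059 ≈ 0.28148 m·rad (5 s.f.)

0.28148 m·rad


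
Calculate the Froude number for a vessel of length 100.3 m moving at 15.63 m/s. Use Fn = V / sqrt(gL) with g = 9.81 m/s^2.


Formula: Fn = V / sqrt(g * L)
Step 1 — g * L = 9.81 * 100.3 = 983.943
Step 2 — sqrt(g * L) = sqrt(983.943) = 31.367866
Step 3 — Fn = 15.63 / 31.367866 ≈ 0.49828 (5 s.f.)

0.49828


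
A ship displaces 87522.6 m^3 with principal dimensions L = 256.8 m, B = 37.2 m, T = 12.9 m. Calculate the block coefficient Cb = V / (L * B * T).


Formula: Cb = V / (L * B * T)
Step 1 — L * B * T = 256.8 * 37.2 * 12.9 = 123233.184 m^3
Step 2 — Cb = 87522.6 / 123233.184 ≈ 0.71022 (5 s.f.)

0.71022


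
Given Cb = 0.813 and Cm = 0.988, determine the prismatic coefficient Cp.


Formula: Cp = Cb / Cm
Substituting: Cp = 0.813 / 0.988
Result: Cp ≈ 0.82287 (5 s.f.)

0.82287


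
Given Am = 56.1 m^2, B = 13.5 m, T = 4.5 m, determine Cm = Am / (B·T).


Formula: Cm = Am / (B * T)
Step 1 — B * T = 13.5 * 4.5 = 60.75 m^2
Step 2 — Cm = 56.1 / 60.75 ≈ 0.92346 (5 s.f.)

0.92346


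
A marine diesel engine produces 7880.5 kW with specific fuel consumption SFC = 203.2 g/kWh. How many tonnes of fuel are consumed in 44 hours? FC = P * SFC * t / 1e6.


Formula: FC (tonnes) = P * SFC * t / 1,000,000
Step 1 — P * SFC * t = 7880.5 * 203.2 * 44 = 70457974.4 g
Step 2 — FC (tonnes) = 70457974.4 / 1,000,000 ≈ 70.458 tonnes (5 s.f.)

70.458 tonnes


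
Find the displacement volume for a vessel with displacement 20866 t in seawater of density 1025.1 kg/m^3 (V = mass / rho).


Formula: V = mass / rho
Step 1 — convert tonnes to kg: 20866 t * 1000 = 20866000 kg
Step 2 — V = 20866000 / 1025.1 ≈ 20355 m^3 (5 s.f.)

20355 m^3


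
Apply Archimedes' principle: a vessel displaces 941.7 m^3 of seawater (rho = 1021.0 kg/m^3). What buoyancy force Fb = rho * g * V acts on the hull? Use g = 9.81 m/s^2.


Formula: Fb = rho * g * V
Substituting: Fb = 1021.0 * 9.81 * 941.7
Intermediate: 1021.0 * 9.81 = 10016.01
Result: Fb = 10016.01 * 941.7 ≈ 9432100 N (5 s.f.)

9432100 N


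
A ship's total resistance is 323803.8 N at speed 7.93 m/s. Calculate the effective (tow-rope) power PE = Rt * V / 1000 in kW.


Formula: PE = Rt * V / 1000 (kW)
Step 1 — PE (W) = 323803.8 * 7.93 = 2567764.134 W
Step 2 — PE (kW) = 2567764.134 / 1000 ≈ 2567.8 kW (5 s.f.)

2567.8 kW


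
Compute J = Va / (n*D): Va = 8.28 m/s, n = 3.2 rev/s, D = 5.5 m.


Formula: J = Va / (n * D)
Step 1 — n * D = 3.2 * 5.5 = 17.6
Step 2 — J = 8.28 / 17.6 ≈ 0.47045 (5 s.f.)

0.47045


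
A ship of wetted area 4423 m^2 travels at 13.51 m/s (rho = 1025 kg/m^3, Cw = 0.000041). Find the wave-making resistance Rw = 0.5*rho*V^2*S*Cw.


Formula: Rw = 0.5 * rho * V^2 * S * Cw
Step 1 — V^2 = 13.51^2 = 182.5201
Step 2 — 0.5 * rho * V^2 = 0.5 * 1025 * 182.5201 = 93541.55125
Step 3 — Rw = 93541.55125 * 4423 * 0.000041 ≈ 16963 N (5 s.f.)

16963 N


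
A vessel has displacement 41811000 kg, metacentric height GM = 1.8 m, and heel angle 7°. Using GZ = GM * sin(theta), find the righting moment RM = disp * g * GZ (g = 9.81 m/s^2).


Formula: GZ = GM * sin(theta); RM = disp * g * GZ
Step 1 — GZ = 1.8 * sin(7°) = 1.8 * 0.121869 = 0.219364 m
Step 2 — RM = 41811000 * 9.81 * 0.219364 ≈ 89976000 N·m (5 s.f.)

89976000 N·m


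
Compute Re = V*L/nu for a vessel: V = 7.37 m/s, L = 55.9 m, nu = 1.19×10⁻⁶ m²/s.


Formula: Re = V * L / nu
Step 1 — V * L = 7.37 * 55.9 = 411.983 m^2/s
Step 2 — Re = 411.983 / 1.19e-6 = 3.46e+08

3.46e+08


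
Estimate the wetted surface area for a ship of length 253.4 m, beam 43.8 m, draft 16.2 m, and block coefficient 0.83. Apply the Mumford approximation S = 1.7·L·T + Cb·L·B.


Formula: S = 1.7*L*T + V/T with V = Cb*L*B*T, i.e. S = L * (1.7*T + Cb*B)
Step 1 — 1.7*T = 1.7 * 16.2 = 27.54 m
Step 2 — Cb*B = 0.83 * 43.8 = 36.354 m
Step 3 — 1.7*T + Cb*B = 27.54 + 36.354 = 63.894 m
Step 4 — S = 253.4 * 63.894 ≈ 16191 m^2 (5 s.f.)

16191 m^2


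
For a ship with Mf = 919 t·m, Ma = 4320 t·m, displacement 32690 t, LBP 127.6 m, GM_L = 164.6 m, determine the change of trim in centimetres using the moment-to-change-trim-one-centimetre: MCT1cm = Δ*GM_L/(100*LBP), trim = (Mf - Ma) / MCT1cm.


Formula: net trimming moment = Mf - Ma; MCT1cm = Δ*GM_L/(100*LBP); trim = net moment / MCT1cm
Step 1 — net trimming moment = 919 - 4320 = -3401 t·m
Step 2 — MCT1cm = 32690 * 164.6 / (100 * 127.6) = 421.6908 t·m/cm
Step 3 — trim = -3401 / 421.6908 ≈ -8.0652 cm (5 s.f.)

-8.0652 cm


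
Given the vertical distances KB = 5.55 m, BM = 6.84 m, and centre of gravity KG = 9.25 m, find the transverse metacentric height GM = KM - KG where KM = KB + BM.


Formula: GM = KB + BM - KG
Step 1 — KM = KB + BM = 5.55 + 6.84 = 12.39 m
Step 2 — GM = KM - KG = 12.39 - 9.25 = 3.14 m

3.14 m


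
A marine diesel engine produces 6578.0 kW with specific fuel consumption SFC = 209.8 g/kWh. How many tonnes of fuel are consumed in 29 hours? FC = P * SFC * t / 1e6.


Formula: FC (tonnes) = P * SFC * t / 1,000,000
Step 1 — P * SFC * t = 6578.0 * 209.8 * 29 = 40021867.6 g
Step 2 — FC (tonnes) = 40021867.6 / 1,000,000 ≈ 40.022 tonnes (5 s.f.)

40.022 tonnes


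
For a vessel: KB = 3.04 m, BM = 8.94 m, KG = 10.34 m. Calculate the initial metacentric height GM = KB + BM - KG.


Formula: GM = KB + BM - KG
Step 1 — KM = KB + BM = 3.04 + 8.94 = 11.98 m
Step 2 — GM = KM - KG = 11.98 - 10.34 = 1.64 m

1.64 m


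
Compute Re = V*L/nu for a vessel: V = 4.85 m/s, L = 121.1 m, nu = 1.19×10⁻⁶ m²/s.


Formula: Re = V * L / nu
Step 1 — V * L = 4.85 * 121.1 = 587.335 m^2/s
Step 2 — Re = 587.335 / 1.19e-6 = 4.94e+08

4.94e+08


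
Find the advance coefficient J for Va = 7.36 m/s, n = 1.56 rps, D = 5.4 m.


Formula: J = Va / (n * D)
Step 1 — n * D = 1.56 * 5.4 = 8.424
Step 2 — J = 7.36 / 8.424 ≈ 0.87369 (5 s.f.)

0.87369


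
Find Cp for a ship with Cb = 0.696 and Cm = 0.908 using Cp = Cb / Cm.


Formula: Cp = Cb / Cm
Substituting: Cp = 0.696 / 0.908
Result: Cp ≈ 0.76652 (5 s.f.)

0.76652


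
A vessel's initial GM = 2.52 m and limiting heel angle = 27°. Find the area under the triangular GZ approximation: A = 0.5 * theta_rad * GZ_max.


Formula: GZ_max = GM * sin(theta); Area = 0.5 * theta_rad * GZ_max
Step 1 — GZ_max = 2.52 * sin(27°) = 2.52 * 0.45399 = 1.144055 m
Step 2 — theta_rad = 27 * pi/180 = 0.471239 rad
Step 3 — Area = 0.5 * 0.471239 * 1.144055 ≈ 0.26956 m·rad (5 s.f.)

0.26956 m·rad


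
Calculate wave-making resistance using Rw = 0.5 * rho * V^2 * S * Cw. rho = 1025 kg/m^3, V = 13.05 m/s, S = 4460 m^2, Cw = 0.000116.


Formula: Rw = 0.5 * rho * V^2 * S * Cw
Step 1 — V^2 = 13.05^2 = 170.3025
Step 2 — 0.5 * rho * V^2 = 0.5 * 1025 * 170.3025 = 87280.03125
Step 3 — Rw = 87280.03125 * 4460 * 0.000116 ≈ 45155 N (5 s.f.)

45155 N


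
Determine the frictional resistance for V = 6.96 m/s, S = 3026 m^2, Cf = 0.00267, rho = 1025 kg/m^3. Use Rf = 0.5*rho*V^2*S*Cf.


Formula: Rf = 0.5 * rho * V^2 * S * Cf
Step 1 — V^2 = 6.96^2 = 48.4416
Step 2 — 0.5 * rho * V^2 = 0.5 * 1025 * 48.4416 = 24826.32
Step 3 — Rf = 24826.32 * 3026 * 0.00267 ≈ 200580 N (5 s.f.)

200580 N


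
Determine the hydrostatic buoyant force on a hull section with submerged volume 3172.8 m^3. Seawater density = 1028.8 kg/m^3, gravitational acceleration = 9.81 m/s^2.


Formula: Fb = rho * g * V
Substituting: Fb = 1028.8 * 9.81 * 3172.8
Intermediate: 1028.8 * 9.81 = 10092.528
Result: Fb = 10092.528 * 3172.8 ≈ 32022000 N (5 s.f.)

32022000 N


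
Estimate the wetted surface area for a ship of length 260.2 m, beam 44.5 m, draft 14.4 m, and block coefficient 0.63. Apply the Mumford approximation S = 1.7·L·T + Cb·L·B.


Formula: S = 1.7*L*T + V/T with V = Cb*L*B*T, i.e. S = L * (1.7*T + Cb*B)
Step 1 — 1.7*T = 1.7 * 14.4 = 24.48 m
Step 2 — Cb*B = 0.63 * 44.5 = 28.035 m
Step 3 — 1.7*T + Cb*B = 24.48 + 28.035 = 52.515 m
Step 4 — S = 260.2 * 52.515 ≈ 13664 m^2 (5 s.f.)

13664 m^2


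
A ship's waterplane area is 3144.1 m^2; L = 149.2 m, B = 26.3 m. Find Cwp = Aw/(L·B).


Formula: Cwp = Aw / (L * B)
Step 1 — L * B = 149.2 * 26.3 = 3923.96 m^2
Step 2 — Cwp = 3144.1 / 3923.96 ≈ 0.80126 (5 s.f.)

0.80126


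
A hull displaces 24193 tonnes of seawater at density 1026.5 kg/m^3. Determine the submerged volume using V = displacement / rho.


Formula: V = mass / rho
Step 1 — convert tonnes to kg: 24193 t * 1000 = 24193000 kg
Step 2 — V = 24193000 / 1026.5 ≈ 23568 m^3 (5 s.f.)

23568 m^3


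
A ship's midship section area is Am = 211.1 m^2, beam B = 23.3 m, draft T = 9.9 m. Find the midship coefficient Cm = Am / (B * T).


Formula: Cm = Am / (B * T)
Step 1 — B * T = 23.3 * 9.9 = 230.67 m^2
Step 2 — Cm = 211.1 / 230.67 ≈ 0.91516 (5 s.f.)

0.91516


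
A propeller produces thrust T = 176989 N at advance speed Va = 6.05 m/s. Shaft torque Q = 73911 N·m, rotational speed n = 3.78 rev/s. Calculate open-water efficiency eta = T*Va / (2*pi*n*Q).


Formula: eta = T * Va / (2 * pi * n * Q)
Step 1 — numerator = T * Va = 176989 * 6.05 = 1070783.45
Step 2 — 2 * pi * n = 2 * pi * 3.78 = 23.75044
Step 3 — denominator = 23.75044 * 73911 = 1755418.77
Step 4 — eta = 1070783.45 / 1755418.77 ≈ 0.60999 (5 s.f.)

0.60999
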